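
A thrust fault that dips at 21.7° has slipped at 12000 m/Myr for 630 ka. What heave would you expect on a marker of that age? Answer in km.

dip-slip = rate × time = 12000 m/Myr × 630 ka = 7560 m
heave = dip-slip × cos(dip) = 7560 × cos(21.7°) = 7020 m = 7.02 km

7.02 km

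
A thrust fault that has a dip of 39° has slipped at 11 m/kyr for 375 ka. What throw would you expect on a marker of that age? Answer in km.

2.60 km

dip-slip = rate × time = 11 m/kyr × 375 ka = 4125 m
throw = dip-slip × sin(dip) = 4125 × sin(39°) = 2600 m = 2.60 km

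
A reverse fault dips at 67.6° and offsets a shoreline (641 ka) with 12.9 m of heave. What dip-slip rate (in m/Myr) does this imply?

dip-slip = heave / cos(dip) = 12.9 m / cos(67.6°) = 33.85 m
rate = 33.85 m / 641 ka = 0.0000528 m/yr = 52.8 m/Myr

52.8 m/Myr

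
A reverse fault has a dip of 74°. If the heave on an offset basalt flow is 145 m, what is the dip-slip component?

526 m

dip-slip = heave / cos(dip) = 145 / cos(74°) = 526 m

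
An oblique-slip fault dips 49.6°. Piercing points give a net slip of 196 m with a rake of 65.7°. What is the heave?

116 m

dip-slip = net slip × sin(rake) = 196 m × sin(65.7°) = 178.6 m
heave = dip-slip × cos(dip) = 178.6 × cos(49.6°) = 116 m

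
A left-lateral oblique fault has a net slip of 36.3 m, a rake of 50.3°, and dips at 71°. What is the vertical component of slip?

dip-slip = net slip × sin(rake) = 36.3 m × sin(50.3°) = 27.93 m
throw = dip-slip × sin(dip) = 27.93 × sin(71°) = 26.4 m

26.4 m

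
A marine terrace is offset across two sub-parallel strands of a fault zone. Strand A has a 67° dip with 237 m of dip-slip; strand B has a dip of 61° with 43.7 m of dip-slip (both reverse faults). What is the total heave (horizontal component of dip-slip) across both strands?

114 m

heave_A = 237 × cos(67°) = 92.60 m
heave_B = 43.7 × cos(61°) = 21.19 m
total = 92.60 + 21.19 = 114 m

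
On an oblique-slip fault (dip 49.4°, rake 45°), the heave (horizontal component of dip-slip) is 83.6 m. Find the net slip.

182 m

dip-slip = heave / cos(dip) = 83.6 / cos(49.4°) = 128.5 m
net slip = dip-slip / sin(rake) = 128.5 / sin(45°) = 182 m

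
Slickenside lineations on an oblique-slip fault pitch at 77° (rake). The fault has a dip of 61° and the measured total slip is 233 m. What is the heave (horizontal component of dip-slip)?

dip-slip = net slip × sin(rake) = 233 m × sin(77°) = 227 m
heave = dip-slip × cos(dip) = 227 × cos(61°) = 110 m

110 m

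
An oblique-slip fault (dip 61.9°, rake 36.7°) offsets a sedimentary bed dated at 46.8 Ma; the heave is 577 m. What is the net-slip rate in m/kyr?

dip-slip = heave / cos(dip) = 577 / cos(61.9°) = 1225 m
net slip = dip-slip / sin(rake) = 1225 / sin(36.7°) = 2050 m
rate = 2050 m / 46.8 Ma = 0.0000438 m/yr = 0.0438 m/kyr

0.0438 m/kyr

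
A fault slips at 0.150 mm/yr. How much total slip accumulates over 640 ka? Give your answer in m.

slip = rate × time = 0.150 mm/yr × 640 ka = 96 m

96 m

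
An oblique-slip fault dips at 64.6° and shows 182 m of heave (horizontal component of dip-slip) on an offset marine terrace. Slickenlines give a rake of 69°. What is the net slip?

dip-slip = heave / cos(dip) = 182 / cos(64.6°) = 424.3 m
net slip = dip-slip / sin(rake) = 424.3 / sin(69°) = 454 m

454 m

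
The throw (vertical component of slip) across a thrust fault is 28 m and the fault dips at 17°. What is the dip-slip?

dip-slip = throw / sin(dip) = 28 / sin(17°) = 95.8 m

95.8 m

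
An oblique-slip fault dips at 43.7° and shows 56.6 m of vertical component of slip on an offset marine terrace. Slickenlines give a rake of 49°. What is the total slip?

dip-slip = throw / sin(dip) = 56.6 / sin(43.7°) = 81.92 m
net slip = dip-slip / sin(rake) = 81.92 / sin(49°) = 109 m

109 m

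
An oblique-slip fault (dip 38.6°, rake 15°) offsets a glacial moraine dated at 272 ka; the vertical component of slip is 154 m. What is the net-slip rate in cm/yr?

0.351 cm/yr

dip-slip = throw / sin(dip) = 154 / sin(38.6°) = 246.8 m
net slip = dip-slip / sin(rake) = 246.8 / sin(15°) = 953.7 m
rate = 953.7 m / 272 ka = 0.00351 m/yr = 0.351 cm/yr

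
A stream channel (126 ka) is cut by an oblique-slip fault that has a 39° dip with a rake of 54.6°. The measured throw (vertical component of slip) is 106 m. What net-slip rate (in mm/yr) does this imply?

1.64 mm/yr

dip-slip = throw / sin(dip) = 106 / sin(39°) = 168.4 m
net slip = dip-slip / sin(rake) = 168.4 / sin(54.6°) = 206.6 m
rate = 206.6 m / 126 ka = 0.00164 m/yr = 1.64 mm/yr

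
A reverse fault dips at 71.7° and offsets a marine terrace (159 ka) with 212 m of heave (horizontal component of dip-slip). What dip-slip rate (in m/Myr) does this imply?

4250 m/Myr

dip-slip = heave / cos(dip) = 212 m / cos(71.7°) = 675.2 m
rate = 675.2 m / 159 ka = 0.00425 m/yr = 4250 m/Myr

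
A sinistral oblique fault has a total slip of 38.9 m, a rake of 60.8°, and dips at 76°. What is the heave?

dip-slip = net slip × sin(rake) = 38.9 m × sin(60.8°) = 33.96 m
heave = dip-slip × cos(dip) = 33.96 × cos(76°) = 8.21 m

8.21 m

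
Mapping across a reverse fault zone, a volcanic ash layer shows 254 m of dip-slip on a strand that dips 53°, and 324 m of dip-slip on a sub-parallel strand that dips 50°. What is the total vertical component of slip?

throw_A = 254 × sin(53°) = 202.9 m
throw_B = 324 × sin(50°) = 248.2 m
total = 202.9 + 248.2 = 451 m

451 m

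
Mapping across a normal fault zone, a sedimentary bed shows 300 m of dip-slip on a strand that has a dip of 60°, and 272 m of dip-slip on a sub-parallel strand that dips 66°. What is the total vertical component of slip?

throw_A = 300 × sin(60°) = 259.8 m
throw_B = 272 × sin(66°) = 248.5 m
total = 259.8 + 248.5 = 508 m

508 m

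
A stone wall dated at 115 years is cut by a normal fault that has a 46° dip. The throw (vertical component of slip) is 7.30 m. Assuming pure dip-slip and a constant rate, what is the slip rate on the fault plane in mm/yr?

dip-slip = throw / sin(dip) = 7.30 m / sin(46°) = 10.15 m
rate = 10.15 m / 115 years = 0.0882 m/yr = 88.2 mm/yr

88.2 mm/yr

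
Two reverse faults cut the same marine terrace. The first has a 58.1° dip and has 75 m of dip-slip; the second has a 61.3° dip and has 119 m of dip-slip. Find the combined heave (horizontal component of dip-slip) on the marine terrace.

96.8 m

heave_A = 75 × cos(58.1°) = 39.63 m
heave_B = 119 × cos(61.3°) = 57.15 m
total = 39.63 + 57.15 = 96.8 m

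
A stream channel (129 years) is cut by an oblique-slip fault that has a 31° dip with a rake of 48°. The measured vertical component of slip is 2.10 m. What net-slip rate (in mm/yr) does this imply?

42.5 mm/yr

dip-slip = throw / sin(dip) = 2.10 / sin(31°) = 4.077 m
net slip = dip-slip / sin(rake) = 4.077 / sin(48°) = 5.487 m
rate = 5.487 m / 129 years = 0.0425 m/yr = 42.5 mm/yr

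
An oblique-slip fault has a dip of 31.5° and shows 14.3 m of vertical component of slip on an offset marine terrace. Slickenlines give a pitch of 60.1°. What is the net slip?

dip-slip = throw / sin(dip) = 14.3 / sin(31.5°) = 27.37 m
net slip = dip-slip / sin(rake) = 27.37 / sin(60.1°) = 31.6 m

31.6 m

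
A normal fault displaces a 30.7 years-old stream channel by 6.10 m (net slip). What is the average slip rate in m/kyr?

199 m/kyr

rate = 6.10 m / 30.7 years = 0.199 m/yr = 199 m/kyr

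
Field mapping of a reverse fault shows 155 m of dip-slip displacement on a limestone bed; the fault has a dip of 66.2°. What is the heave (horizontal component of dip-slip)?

heave = dip-slip × cos(dip) = 155 m × cos(66.2°) = 62.5 m

62.5 m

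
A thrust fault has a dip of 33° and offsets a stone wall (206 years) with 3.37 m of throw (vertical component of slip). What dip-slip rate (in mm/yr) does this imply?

dip-slip = throw / sin(dip) = 3.37 m / sin(33°) = 6.188 m
rate = 6.188 m / 206 years = 0.0300 m/yr = 30 mm/yr

30 mm/yr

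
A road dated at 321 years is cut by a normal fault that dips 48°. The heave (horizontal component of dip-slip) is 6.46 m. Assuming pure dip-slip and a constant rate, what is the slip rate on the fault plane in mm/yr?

30.1 mm/yr

dip-slip = heave / cos(dip) = 6.46 m / cos(48°) = 9.654 m
rate = 9.654 m / 321 years = 0.0301 m/yr = 30.1 mm/yr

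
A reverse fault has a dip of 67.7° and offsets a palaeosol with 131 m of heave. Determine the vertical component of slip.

319 m

throw = heave × tan(dip) = 131 × tan(67.7°) = 319 m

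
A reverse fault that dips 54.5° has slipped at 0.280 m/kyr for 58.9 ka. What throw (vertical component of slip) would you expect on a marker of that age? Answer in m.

dip-slip = rate × time = 0.280 m/kyr × 58.9 ka = 16.49 m
throw = dip-slip × sin(dip) = 16.49 × sin(54.5°) = 13.4 m

13.4 m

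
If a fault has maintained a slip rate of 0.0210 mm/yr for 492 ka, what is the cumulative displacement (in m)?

10.3 m

slip = rate × time = 0.0210 mm/yr × 492 ka = 10.3 m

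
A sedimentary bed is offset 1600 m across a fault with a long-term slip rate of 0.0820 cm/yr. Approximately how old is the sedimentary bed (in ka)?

1950 ka

age = offset / rate = 1600 m / (0.0820 cm/yr) = 1.95e+06 yr = 1950 ka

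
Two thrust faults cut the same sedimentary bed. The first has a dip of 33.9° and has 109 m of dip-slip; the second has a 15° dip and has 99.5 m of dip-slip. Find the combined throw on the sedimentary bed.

throw_A = 109 × sin(33.9°) = 60.79 m
throw_B = 99.5 × sin(15°) = 25.75 m
total = 60.79 + 25.75 = 86.5 m

86.5 m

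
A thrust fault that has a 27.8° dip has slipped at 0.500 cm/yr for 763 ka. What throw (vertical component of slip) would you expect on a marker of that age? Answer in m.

dip-slip = rate × time = 0.500 cm/yr × 763 ka = 3815 m
throw = dip-slip × sin(dip) = 3815 × sin(27.8°) = 1780 m

1780 m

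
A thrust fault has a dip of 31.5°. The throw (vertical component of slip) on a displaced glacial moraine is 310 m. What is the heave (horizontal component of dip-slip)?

506 m

heave = throw / tan(dip) = 310 / tan(31.5°) = 506 m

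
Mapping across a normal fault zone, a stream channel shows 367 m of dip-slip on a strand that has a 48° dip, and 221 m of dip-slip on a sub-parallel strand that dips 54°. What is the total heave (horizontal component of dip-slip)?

375 m

heave_A = 367 × cos(48°) = 245.6 m
heave_B = 221 × cos(54°) = 129.9 m
total = 245.6 + 129.9 = 375 m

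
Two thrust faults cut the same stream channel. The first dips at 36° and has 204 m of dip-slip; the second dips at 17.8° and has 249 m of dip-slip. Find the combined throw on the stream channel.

196 m

throw_A = 204 × sin(36°) = 119.9 m
throw_B = 249 × sin(17.8°) = 76.12 m
total = 119.9 + 76.12 = 196 m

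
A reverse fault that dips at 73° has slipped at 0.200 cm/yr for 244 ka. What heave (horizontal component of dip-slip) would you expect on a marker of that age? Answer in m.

143 m

dip-slip = rate × time = 0.200 cm/yr × 244 ka = 488 m
heave = dip-slip × cos(dip) = 488 × cos(73°) = 143 m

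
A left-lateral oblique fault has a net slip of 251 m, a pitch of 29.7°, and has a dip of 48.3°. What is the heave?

dip-slip = net slip × sin(rake) = 251 m × sin(29.7°) = 124.4 m
heave = dip-slip × cos(dip) = 124.4 × cos(48.3°) = 82.7 m

82.7 m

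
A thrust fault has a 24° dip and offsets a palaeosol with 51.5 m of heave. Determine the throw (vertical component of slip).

22.9 m

throw = heave × tan(dip) = 51.5 × tan(24°) = 22.9 m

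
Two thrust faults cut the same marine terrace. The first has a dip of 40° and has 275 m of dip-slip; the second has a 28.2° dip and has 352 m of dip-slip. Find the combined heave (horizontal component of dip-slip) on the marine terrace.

heave_A = 275 × cos(40°) = 210.7 m
heave_B = 352 × cos(28.2°) = 310.2 m
total = 210.7 + 310.2 = 521 m

521 m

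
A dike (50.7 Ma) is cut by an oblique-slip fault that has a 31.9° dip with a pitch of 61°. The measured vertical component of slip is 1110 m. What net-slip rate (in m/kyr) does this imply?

dip-slip = throw / sin(dip) = 1110 / sin(31.9°) = 2101 m
net slip = dip-slip / sin(rake) = 2101 / sin(61°) = 2402 m
rate = 2402 m / 50.7 Ma = 0.0000474 m/yr = 0.0474 m/kyr

0.0474 m/kyr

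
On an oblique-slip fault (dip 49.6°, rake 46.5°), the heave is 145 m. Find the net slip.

308 m

dip-slip = heave / cos(dip) = 145 / cos(49.6°) = 223.7 m
net slip = dip-slip / sin(rake) = 223.7 / sin(46.5°) = 308 m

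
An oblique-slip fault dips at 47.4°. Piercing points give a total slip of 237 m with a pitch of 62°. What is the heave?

dip-slip = net slip × sin(rake) = 237 m × sin(62°) = 209.3 m
heave = dip-slip × cos(dip) = 209.3 × cos(47.4°) = 142 m

142 m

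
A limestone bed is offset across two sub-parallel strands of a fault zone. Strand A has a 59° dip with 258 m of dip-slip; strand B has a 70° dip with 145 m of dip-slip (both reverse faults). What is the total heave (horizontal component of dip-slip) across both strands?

heave_A = 258 × cos(59°) = 132.9 m
heave_B = 145 × cos(70°) = 49.59 m
total = 132.9 + 49.59 = 182 m

182 m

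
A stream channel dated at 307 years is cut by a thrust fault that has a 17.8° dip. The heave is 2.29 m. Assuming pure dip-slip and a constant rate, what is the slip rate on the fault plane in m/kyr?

dip-slip = heave / cos(dip) = 2.29 m / cos(17.8°) = 2.405 m
rate = 2.405 m / 307 years = 0.00783 m/yr = 7.83 m/kyr

7.83 m/kyr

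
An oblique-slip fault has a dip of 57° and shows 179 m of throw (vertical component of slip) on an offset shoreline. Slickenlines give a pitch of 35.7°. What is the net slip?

dip-slip = throw / sin(dip) = 179 / sin(57°) = 213.4 m
net slip = dip-slip / sin(rake) = 213.4 / sin(35.7°) = 366 m

366 m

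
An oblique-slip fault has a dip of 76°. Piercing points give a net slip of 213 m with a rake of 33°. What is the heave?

dip-slip = net slip × sin(rake) = 213 m × sin(33°) = 116 m
heave = dip-slip × cos(dip) = 116 × cos(76°) = 28.1 m

28.1 m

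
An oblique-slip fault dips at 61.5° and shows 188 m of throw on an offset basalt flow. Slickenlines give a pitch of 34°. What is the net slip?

dip-slip = throw / sin(dip) = 188 / sin(61.5°) = 213.9 m
net slip = dip-slip / sin(rake) = 213.9 / sin(34°) = 383 m

383 m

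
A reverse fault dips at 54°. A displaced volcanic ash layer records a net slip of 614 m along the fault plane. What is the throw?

throw = dip-slip × sin(dip) = 614 m × sin(54°) = 497 m

497 m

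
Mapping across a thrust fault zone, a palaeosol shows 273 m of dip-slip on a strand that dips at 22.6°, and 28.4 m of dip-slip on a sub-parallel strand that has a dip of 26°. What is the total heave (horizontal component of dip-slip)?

heave_A = 273 × cos(22.6°) = 252 m
heave_B = 28.4 × cos(26°) = 25.53 m
total = 252 + 25.53 = 278 m

278 m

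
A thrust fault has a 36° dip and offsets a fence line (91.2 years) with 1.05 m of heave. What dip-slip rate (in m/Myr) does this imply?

dip-slip = heave / cos(dip) = 1.05 m / cos(36°) = 1.298 m
rate = 1.298 m / 91.2 years = 0.0142 m/yr = 14200 m/Myr

14200 m/Myr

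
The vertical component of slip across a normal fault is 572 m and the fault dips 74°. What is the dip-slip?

dip-slip = throw / sin(dip) = 572 / sin(74°) = 595 m

595 m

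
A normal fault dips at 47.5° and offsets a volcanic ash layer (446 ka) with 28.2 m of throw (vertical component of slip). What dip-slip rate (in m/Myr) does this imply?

dip-slip = throw / sin(dip) = 28.2 m / sin(47.5°) = 38.25 m
rate = 38.25 m / 446 ka = 0.0000858 m/yr = 85.8 m/Myr

85.8 m/Myr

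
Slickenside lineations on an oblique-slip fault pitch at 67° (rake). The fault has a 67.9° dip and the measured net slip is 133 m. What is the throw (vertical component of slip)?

113 m

dip-slip = net slip × sin(rake) = 133 m × sin(67°) = 122.4 m
throw = dip-slip × sin(dip) = 122.4 × sin(67.9°) = 113 m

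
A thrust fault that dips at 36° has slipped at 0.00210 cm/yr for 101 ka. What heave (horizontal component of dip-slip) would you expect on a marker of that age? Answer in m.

dip-slip = rate × time = 0.00210 cm/yr × 101 ka = 2.121 m
heave = dip-slip × cos(dip) = 2.121 × cos(36°) = 1.72 m

1.72 m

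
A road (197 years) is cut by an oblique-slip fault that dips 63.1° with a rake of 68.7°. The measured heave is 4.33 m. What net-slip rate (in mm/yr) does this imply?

52.1 mm/yr

dip-slip = heave / cos(dip) = 4.33 / cos(63.1°) = 9.570 m
net slip = dip-slip / sin(rake) = 9.570 / sin(68.7°) = 10.27 m
rate = 10.27 m / 197 years = 0.0521 m/yr = 52.1 mm/yr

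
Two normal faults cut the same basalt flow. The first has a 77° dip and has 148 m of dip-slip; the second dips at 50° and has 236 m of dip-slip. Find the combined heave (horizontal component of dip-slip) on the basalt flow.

185 m

heave_A = 148 × cos(77°) = 33.29 m
heave_B = 236 × cos(50°) = 151.7 m
total = 33.29 + 151.7 = 185 m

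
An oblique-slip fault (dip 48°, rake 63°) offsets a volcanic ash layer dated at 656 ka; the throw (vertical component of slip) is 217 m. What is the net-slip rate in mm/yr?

dip-slip = throw / sin(dip) = 217 / sin(48°) = 292 m
net slip = dip-slip / sin(rake) = 292 / sin(63°) = 327.7 m
rate = 327.7 m / 656 ka = 0.000500 m/yr = 0.500 mm/yr

0.500 mm/yr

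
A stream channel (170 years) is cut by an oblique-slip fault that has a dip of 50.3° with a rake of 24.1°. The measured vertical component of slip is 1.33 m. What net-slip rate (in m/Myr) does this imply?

dip-slip = throw / sin(dip) = 1.33 / sin(50.3°) = 1.729 m
net slip = dip-slip / sin(rake) = 1.729 / sin(24.1°) = 4.233 m
rate = 4.233 m / 170 years = 0.0249 m/yr = 24900 m/Myr

24900 m/Myr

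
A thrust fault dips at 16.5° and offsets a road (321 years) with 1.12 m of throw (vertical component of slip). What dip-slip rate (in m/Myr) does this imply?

dip-slip = throw / sin(dip) = 1.12 m / sin(16.5°) = 3.943 m
rate = 3.943 m / 321 years = 0.0123 m/yr = 12300 m/Myr

12300 m/Myr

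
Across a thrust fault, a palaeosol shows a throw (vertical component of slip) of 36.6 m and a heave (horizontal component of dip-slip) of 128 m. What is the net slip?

net slip = √(throw² + heave²) = √(36.6² + 128²) = 133 m

133 m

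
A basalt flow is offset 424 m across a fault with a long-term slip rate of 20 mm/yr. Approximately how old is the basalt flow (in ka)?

age = offset / rate = 424 m / (20 mm/yr) = 21200 yr = 21.2 ka

21.2 ka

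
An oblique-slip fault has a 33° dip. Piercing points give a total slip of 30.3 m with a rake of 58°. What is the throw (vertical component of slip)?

dip-slip = net slip × sin(rake) = 30.3 m × sin(58°) = 25.70 m
throw = dip-slip × sin(dip) = 25.70 × sin(33°) = 14 m

14 m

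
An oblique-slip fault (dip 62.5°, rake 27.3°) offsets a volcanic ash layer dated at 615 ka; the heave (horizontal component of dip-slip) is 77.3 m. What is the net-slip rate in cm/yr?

0.0593 cm/yr

dip-slip = heave / cos(dip) = 77.3 / cos(62.5°) = 167.4 m
net slip = dip-slip / sin(rake) = 167.4 / sin(27.3°) = 365 m
rate = 365 m / 615 ka = 0.000593 m/yr = 0.0593 cm/yr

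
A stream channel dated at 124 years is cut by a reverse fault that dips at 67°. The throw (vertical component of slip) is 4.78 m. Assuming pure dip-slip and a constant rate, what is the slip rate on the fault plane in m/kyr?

dip-slip = throw / sin(dip) = 4.78 m / sin(67°) = 5.193 m
rate = 5.193 m / 124 years = 0.0419 m/yr = 41.9 m/kyr

41.9 m/kyr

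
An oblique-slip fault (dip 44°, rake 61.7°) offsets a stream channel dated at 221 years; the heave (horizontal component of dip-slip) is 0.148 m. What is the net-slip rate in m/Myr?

1060 m/Myr

dip-slip = heave / cos(dip) = 0.148 / cos(44°) = 0.2057 m
net slip = dip-slip / sin(rake) = 0.2057 / sin(61.7°) = 0.2337 m
rate = 0.2337 m / 221 years = 0.00106 m/yr = 1060 m/Myr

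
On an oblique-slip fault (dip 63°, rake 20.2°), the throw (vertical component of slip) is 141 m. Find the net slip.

458 m

dip-slip = throw / sin(dip) = 141 / sin(63°) = 158.2 m
net slip = dip-slip / sin(rake) = 158.2 / sin(20.2°) = 458 m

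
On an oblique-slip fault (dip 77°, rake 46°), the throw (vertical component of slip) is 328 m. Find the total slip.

468 m

dip-slip = throw / sin(dip) = 328 / sin(77°) = 336.6 m
net slip = dip-slip / sin(rake) = 336.6 / sin(46°) = 468 m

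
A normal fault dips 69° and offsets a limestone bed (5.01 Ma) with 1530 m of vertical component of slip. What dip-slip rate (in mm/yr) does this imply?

dip-slip = throw / sin(dip) = 1530 m / sin(69°) = 1639 m
rate = 1639 m / 5.01 Ma = 0.000327 m/yr = 0.327 mm/yr

0.327 mm/yr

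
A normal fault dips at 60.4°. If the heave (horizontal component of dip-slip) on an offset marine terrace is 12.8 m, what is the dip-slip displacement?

dip-slip = heave / cos(dip) = 12.8 / cos(60.4°) = 25.9 m

25.9 m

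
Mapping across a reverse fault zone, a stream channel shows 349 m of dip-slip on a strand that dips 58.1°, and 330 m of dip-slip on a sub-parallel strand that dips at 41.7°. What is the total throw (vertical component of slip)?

516 m

throw_A = 349 × sin(58.1°) = 296.3 m
throw_B = 330 × sin(41.7°) = 219.5 m
total = 296.3 + 219.5 = 516 m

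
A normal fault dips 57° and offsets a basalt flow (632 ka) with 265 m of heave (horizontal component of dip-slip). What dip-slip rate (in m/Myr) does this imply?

dip-slip = heave / cos(dip) = 265 m / cos(57°) = 486.6 m
rate = 486.6 m / 632 ka = 0.000770 m/yr = 770 m/Myr

770 m/Myr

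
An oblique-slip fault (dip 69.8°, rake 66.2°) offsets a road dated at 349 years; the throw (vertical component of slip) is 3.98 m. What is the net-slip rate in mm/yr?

13.3 mm/yr

dip-slip = throw / sin(dip) = 3.98 / sin(69.8°) = 4.241 m
net slip = dip-slip / sin(rake) = 4.241 / sin(66.2°) = 4.635 m
rate = 4.635 m / 349 years = 0.0133 m/yr = 13.3 mm/yr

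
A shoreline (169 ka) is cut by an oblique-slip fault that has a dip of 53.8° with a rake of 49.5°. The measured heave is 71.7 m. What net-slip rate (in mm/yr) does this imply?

dip-slip = heave / cos(dip) = 71.7 / cos(53.8°) = 121.4 m
net slip = dip-slip / sin(rake) = 121.4 / sin(49.5°) = 159.7 m
rate = 159.7 m / 169 ka = 0.000945 m/yr = 0.945 mm/yr

0.945 mm/yr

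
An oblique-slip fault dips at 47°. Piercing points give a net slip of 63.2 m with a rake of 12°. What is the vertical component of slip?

dip-slip = net slip × sin(rake) = 63.2 m × sin(12°) = 13.14 m
throw = dip-slip × sin(dip) = 13.14 × sin(47°) = 9.61 m

9.61 m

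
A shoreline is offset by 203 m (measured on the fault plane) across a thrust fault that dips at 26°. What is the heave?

182 m

heave = dip-slip × cos(dip) = 203 m × cos(26°) = 182 m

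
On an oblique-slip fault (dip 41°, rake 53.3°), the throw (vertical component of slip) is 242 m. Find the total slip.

460 m

dip-slip = throw / sin(dip) = 242 / sin(41°) = 368.9 m
net slip = dip-slip / sin(rake) = 368.9 / sin(53.3°) = 460 m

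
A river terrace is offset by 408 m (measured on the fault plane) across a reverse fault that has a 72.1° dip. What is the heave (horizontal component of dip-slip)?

125 m

heave = dip-slip × cos(dip) = 408 m × cos(72.1°) = 125 m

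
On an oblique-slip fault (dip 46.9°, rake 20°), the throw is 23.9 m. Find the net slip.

95.7 m

dip-slip = throw / sin(dip) = 23.9 / sin(46.9°) = 32.73 m
net slip = dip-slip / sin(rake) = 32.73 / sin(20°) = 95.7 m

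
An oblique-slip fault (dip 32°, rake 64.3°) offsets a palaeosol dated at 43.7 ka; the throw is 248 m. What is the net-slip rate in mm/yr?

11.9 mm/yr

dip-slip = throw / sin(dip) = 248 / sin(32°) = 468 m
net slip = dip-slip / sin(rake) = 468 / sin(64.3°) = 519.4 m
rate = 519.4 m / 43.7 ka = 0.0119 m/yr = 11.9 mm/yr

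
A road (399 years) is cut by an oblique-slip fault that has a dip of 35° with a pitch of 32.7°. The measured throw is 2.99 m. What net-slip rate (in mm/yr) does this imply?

24.2 mm/yr

dip-slip = throw / sin(dip) = 2.99 / sin(35°) = 5.213 m
net slip = dip-slip / sin(rake) = 5.213 / sin(32.7°) = 9.649 m
rate = 9.649 m / 399 years = 0.0242 m/yr = 24.2 mm/yr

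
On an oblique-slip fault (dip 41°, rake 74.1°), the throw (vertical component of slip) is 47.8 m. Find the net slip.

dip-slip = throw / sin(dip) = 47.8 / sin(41°) = 72.86 m
net slip = dip-slip / sin(rake) = 72.86 / sin(74.1°) = 75.8 m

75.8 m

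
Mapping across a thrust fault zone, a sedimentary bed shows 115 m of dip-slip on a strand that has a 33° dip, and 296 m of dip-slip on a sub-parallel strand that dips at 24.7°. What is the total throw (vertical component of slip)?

186 m

throw_A = 115 × sin(33°) = 62.63 m
throw_B = 296 × sin(24.7°) = 123.7 m
total = 62.63 + 123.7 = 186 m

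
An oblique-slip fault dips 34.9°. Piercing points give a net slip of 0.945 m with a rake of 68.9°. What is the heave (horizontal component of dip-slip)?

0.723 m

dip-slip = net slip × sin(rake) = 0.945 m × sin(68.9°) = 0.8816 m
heave = dip-slip × cos(dip) = 0.8816 × cos(34.9°) = 0.723 m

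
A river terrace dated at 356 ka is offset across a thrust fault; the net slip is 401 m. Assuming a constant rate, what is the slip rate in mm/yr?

1.13 mm/yr

rate = 401 m / 356 ka = 0.00113 m/yr = 1.13 mm/yr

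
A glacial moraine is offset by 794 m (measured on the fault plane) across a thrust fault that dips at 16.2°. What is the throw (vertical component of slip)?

throw = dip-slip × sin(dip) = 794 m × sin(16.2°) = 222 m

222 m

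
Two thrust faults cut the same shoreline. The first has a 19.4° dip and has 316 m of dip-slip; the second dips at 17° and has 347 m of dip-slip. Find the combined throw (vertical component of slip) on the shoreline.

throw_A = 316 × sin(19.4°) = 105 m
throw_B = 347 × sin(17°) = 101.5 m
total = 105 + 101.5 = 206 m

206 m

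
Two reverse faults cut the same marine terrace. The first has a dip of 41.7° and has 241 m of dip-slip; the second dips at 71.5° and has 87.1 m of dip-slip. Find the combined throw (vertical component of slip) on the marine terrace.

243 m

throw_A = 241 × sin(41.7°) = 160.3 m
throw_B = 87.1 × sin(71.5°) = 82.60 m
total = 160.3 + 82.60 = 243 m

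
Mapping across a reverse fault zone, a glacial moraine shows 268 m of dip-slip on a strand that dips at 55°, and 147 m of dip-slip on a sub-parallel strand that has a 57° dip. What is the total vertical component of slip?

throw_A = 268 × sin(55°) = 219.5 m
throw_B = 147 × sin(57°) = 123.3 m
total = 219.5 + 123.3 = 343 m

343 m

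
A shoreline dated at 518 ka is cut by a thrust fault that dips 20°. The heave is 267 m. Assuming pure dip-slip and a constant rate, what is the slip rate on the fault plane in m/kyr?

dip-slip = heave / cos(dip) = 267 m / cos(20°) = 284.1 m
rate = 284.1 m / 518 ka = 0.000549 m/yr = 0.549 m/kyr

0.549 m/kyr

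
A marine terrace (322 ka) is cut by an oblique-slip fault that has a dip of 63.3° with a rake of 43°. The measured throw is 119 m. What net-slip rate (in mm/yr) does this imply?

0.607 mm/yr

dip-slip = throw / sin(dip) = 119 / sin(63.3°) = 133.2 m
net slip = dip-slip / sin(rake) = 133.2 / sin(43°) = 195.3 m
rate = 195.3 m / 322 ka = 0.000607 m/yr = 0.607 mm/yr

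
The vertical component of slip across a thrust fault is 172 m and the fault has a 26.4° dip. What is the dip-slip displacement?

dip-slip = throw / sin(dip) = 172 / sin(26.4°) = 387 m

387 m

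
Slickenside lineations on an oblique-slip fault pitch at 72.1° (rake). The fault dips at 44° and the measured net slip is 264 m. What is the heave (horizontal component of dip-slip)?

181 m

dip-slip = net slip × sin(rake) = 264 m × sin(72.1°) = 251.2 m
heave = dip-slip × cos(dip) = 251.2 × cos(44°) = 181 m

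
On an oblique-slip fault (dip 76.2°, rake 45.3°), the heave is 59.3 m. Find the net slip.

350 m

dip-slip = heave / cos(dip) = 59.3 / cos(76.2°) = 248.6 m
net slip = dip-slip / sin(rake) = 248.6 / sin(45.3°) = 350 m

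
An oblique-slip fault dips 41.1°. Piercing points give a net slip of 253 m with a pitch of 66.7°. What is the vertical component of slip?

dip-slip = net slip × sin(rake) = 253 m × sin(66.7°) = 232.4 m
throw = dip-slip × sin(dip) = 232.4 × sin(41.1°) = 153 m

153 m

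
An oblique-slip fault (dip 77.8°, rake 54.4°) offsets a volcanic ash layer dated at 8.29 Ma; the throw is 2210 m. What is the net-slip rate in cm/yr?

dip-slip = throw / sin(dip) = 2210 / sin(77.8°) = 2261 m
net slip = dip-slip / sin(rake) = 2261 / sin(54.4°) = 2781 m
rate = 2781 m / 8.29 Ma = 0.000335 m/yr = 0.0335 cm/yr

0.0335 cm/yr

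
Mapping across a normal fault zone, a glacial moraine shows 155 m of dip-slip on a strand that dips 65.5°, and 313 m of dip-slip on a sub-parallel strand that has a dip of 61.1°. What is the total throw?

throw_A = 155 × sin(65.5°) = 141 m
throw_B = 313 × sin(61.1°) = 274 m
total = 141 + 274 = 415 m

415 m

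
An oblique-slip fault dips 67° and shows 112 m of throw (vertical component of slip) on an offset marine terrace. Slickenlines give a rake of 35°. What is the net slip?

dip-slip = throw / sin(dip) = 112 / sin(67°) = 121.7 m
net slip = dip-slip / sin(rake) = 121.7 / sin(35°) = 212 m

212 m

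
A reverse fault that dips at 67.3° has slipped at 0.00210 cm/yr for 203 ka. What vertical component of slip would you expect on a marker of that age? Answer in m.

3.93 m

dip-slip = rate × time = 0.00210 cm/yr × 203 ka = 4.263 m
throw = dip-slip × sin(dip) = 4.263 × sin(67.3°) = 3.93 m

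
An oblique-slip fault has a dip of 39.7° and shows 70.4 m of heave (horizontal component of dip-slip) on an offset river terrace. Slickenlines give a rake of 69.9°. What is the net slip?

dip-slip = heave / cos(dip) = 70.4 / cos(39.7°) = 91.50 m
net slip = dip-slip / sin(rake) = 91.50 / sin(69.9°) = 97.4 m

97.4 m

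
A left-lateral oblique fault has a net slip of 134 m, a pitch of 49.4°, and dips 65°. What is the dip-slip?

102 m

dip-slip = net slip × sin(rake) = 134 m × sin(49.4°) = 102 m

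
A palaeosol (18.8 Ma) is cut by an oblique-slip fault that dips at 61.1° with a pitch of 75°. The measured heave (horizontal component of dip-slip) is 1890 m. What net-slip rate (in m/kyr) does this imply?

dip-slip = heave / cos(dip) = 1890 / cos(61.1°) = 3911 m
net slip = dip-slip / sin(rake) = 3911 / sin(75°) = 4049 m
rate = 4049 m / 18.8 Ma = 0.000215 m/yr = 0.215 m/kyr

0.215 m/kyr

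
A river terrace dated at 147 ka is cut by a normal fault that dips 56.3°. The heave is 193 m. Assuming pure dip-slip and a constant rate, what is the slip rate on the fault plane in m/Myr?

2370 m/Myr

dip-slip = heave / cos(dip) = 193 m / cos(56.3°) = 347.8 m
rate = 347.8 m / 147 ka = 0.00237 m/yr = 2370 m/Myr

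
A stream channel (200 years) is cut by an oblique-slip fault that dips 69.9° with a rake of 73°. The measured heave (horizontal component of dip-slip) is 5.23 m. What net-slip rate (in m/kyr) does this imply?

79.6 m/kyr

dip-slip = heave / cos(dip) = 5.23 / cos(69.9°) = 15.22 m
net slip = dip-slip / sin(rake) = 15.22 / sin(73°) = 15.91 m
rate = 15.91 m / 200 years = 0.0796 m/yr = 79.6 m/kyr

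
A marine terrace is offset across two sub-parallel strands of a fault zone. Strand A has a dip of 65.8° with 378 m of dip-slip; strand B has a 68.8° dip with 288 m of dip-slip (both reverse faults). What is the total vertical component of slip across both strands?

613 m

throw_A = 378 × sin(65.8°) = 344.8 m
throw_B = 288 × sin(68.8°) = 268.5 m
total = 344.8 + 268.5 = 613 m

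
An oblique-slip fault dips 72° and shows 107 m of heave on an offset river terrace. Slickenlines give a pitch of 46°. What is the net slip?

dip-slip = heave / cos(dip) = 107 / cos(72°) = 346.3 m
net slip = dip-slip / sin(rake) = 346.3 / sin(46°) = 481 m

481 m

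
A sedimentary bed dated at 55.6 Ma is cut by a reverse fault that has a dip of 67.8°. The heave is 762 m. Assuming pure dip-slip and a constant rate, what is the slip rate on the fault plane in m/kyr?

0.0363 m/kyr

dip-slip = heave / cos(dip) = 762 m / cos(67.8°) = 2017 m
rate = 2017 m / 55.6 Ma = 0.0000363 m/yr = 0.0363 m/kyr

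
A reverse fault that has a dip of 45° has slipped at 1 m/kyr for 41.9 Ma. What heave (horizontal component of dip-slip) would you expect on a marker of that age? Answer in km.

29.6 km

dip-slip = rate × time = 1 m/kyr × 41.9 Ma = 41900 m
heave = dip-slip × cos(dip) = 41900 × cos(45°) = 29600 m = 29.6 km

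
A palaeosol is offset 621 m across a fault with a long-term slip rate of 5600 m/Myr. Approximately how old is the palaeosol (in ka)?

111 ka

age = offset / rate = 621 m / (5600 m/Myr) = 111000 yr = 111 ka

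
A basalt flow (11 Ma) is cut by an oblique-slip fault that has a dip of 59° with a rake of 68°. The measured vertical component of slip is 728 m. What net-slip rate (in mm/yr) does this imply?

dip-slip = throw / sin(dip) = 728 / sin(59°) = 849.3 m
net slip = dip-slip / sin(rake) = 849.3 / sin(68°) = 916 m
rate = 916 m / 11 Ma = 0.0000833 m/yr = 0.0833 mm/yr

0.0833 mm/yr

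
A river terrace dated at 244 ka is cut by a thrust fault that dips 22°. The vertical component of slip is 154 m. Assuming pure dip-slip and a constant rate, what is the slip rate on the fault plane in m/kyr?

dip-slip = throw / sin(dip) = 154 m / sin(22°) = 411.1 m
rate = 411.1 m / 244 ka = 0.00168 m/yr = 1.68 m/kyr

1.68 m/kyr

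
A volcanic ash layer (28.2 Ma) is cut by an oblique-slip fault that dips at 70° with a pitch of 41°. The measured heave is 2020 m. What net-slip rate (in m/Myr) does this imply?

319 m/Myr

dip-slip = heave / cos(dip) = 2020 / cos(70°) = 5906 m
net slip = dip-slip / sin(rake) = 5906 / sin(41°) = 9002 m
rate = 9002 m / 28.2 Ma = 0.000319 m/yr = 319 m/Myr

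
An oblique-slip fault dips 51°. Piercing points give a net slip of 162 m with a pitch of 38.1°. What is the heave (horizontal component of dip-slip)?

62.9 m

dip-slip = net slip × sin(rake) = 162 m × sin(38.1°) = 99.96 m
heave = dip-slip × cos(dip) = 99.96 × cos(51°) = 62.9 m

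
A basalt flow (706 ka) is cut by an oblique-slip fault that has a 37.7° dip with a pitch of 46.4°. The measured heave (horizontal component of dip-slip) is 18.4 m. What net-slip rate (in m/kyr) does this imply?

0.0455 m/kyr

dip-slip = heave / cos(dip) = 18.4 / cos(37.7°) = 23.26 m
net slip = dip-slip / sin(rake) = 23.26 / sin(46.4°) = 32.11 m
rate = 32.11 m / 706 ka = 0.0000455 m/yr = 0.0455 m/kyr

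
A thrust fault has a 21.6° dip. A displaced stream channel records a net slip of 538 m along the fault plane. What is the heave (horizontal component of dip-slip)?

500 m

heave = dip-slip × cos(dip) = 538 m × cos(21.6°) = 500 m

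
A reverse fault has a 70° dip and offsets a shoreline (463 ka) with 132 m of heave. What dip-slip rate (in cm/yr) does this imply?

0.0834 cm/yr

dip-slip = heave / cos(dip) = 132 m / cos(70°) = 385.9 m
rate = 385.9 m / 463 ka = 0.000834 m/yr = 0.0834 cm/yr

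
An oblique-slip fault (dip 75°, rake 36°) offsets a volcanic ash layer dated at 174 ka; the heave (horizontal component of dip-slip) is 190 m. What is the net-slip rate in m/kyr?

dip-slip = heave / cos(dip) = 190 / cos(75°) = 734.1 m
net slip = dip-slip / sin(rake) = 734.1 / sin(36°) = 1249 m
rate = 1249 m / 174 ka = 0.00718 m/yr = 7.18 m/kyr

7.18 m/kyr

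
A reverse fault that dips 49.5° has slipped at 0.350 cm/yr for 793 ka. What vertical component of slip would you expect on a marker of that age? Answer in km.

dip-slip = rate × time = 0.350 cm/yr × 793 ka = 2775 m
throw = dip-slip × sin(dip) = 2775 × sin(49.5°) = 2110 m = 2.11 km

2.11 km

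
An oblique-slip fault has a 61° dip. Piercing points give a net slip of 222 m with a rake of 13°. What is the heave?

24.2 m

dip-slip = net slip × sin(rake) = 222 m × sin(13°) = 49.94 m
heave = dip-slip × cos(dip) = 49.94 × cos(61°) = 24.2 m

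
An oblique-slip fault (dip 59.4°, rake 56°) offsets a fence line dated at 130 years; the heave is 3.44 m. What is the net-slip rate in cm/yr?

6.27 cm/yr

dip-slip = heave / cos(dip) = 3.44 / cos(59.4°) = 6.758 m
net slip = dip-slip / sin(rake) = 6.758 / sin(56°) = 8.151 m
rate = 8.151 m / 130 years = 0.0627 m/yr = 6.27 cm/yr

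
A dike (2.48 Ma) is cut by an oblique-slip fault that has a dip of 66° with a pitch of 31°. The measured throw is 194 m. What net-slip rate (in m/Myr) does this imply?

166 m/Myr

dip-slip = throw / sin(dip) = 194 / sin(66°) = 212.4 m
net slip = dip-slip / sin(rake) = 212.4 / sin(31°) = 412.3 m
rate = 412.3 m / 2.48 Ma = 0.000166 m/yr = 166 m/Myr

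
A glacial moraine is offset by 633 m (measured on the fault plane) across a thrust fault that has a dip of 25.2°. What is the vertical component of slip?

throw = dip-slip × sin(dip) = 633 m × sin(25.2°) = 270 m

270 m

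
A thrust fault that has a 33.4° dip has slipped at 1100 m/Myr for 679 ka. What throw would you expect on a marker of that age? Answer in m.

411 m

dip-slip = rate × time = 1100 m/Myr × 679 ka = 746.9 m
throw = dip-slip × sin(dip) = 746.9 × sin(33.4°) = 411 m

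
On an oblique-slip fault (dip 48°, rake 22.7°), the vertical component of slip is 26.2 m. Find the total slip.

91.4 m

dip-slip = throw / sin(dip) = 26.2 / sin(48°) = 35.26 m
net slip = dip-slip / sin(rake) = 35.26 / sin(22.7°) = 91.4 m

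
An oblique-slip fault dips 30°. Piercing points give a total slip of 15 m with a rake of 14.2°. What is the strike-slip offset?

14.5 m

strike-slip = net slip × cos(rake) = 15 m × cos(14.2°) = 14.5 m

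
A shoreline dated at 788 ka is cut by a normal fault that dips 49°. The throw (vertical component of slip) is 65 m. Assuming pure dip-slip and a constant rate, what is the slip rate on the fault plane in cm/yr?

dip-slip = throw / sin(dip) = 65 m / sin(49°) = 86.13 m
rate = 86.13 m / 788 ka = 0.000109 m/yr = 0.0109 cm/yr

0.0109 cm/yr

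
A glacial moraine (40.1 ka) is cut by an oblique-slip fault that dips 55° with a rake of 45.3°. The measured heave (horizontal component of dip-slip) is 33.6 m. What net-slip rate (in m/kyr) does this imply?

2.06 m/kyr

dip-slip = heave / cos(dip) = 33.6 / cos(55°) = 58.58 m
net slip = dip-slip / sin(rake) = 58.58 / sin(45.3°) = 82.41 m
rate = 82.41 m / 40.1 ka = 0.00206 m/yr = 2.06 m/kyr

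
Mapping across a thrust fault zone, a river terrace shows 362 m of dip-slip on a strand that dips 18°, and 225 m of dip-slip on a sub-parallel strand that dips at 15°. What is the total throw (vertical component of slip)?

170 m

throw_A = 362 × sin(18°) = 111.9 m
throw_B = 225 × sin(15°) = 58.23 m
total = 111.9 + 58.23 = 170 m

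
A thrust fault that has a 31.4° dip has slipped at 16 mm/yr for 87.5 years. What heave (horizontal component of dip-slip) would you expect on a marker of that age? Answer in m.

dip-slip = rate × time = 16 mm/yr × 87.5 years = 1.400 m
heave = dip-slip × cos(dip) = 1.400 × cos(31.4°) = 1.19 m

1.19 m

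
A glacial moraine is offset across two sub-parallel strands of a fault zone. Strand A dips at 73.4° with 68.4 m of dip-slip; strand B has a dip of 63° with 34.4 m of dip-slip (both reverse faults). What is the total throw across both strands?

96.2 m

throw_A = 68.4 × sin(73.4°) = 65.55 m
throw_B = 34.4 × sin(63°) = 30.65 m
total = 65.55 + 30.65 = 96.2 m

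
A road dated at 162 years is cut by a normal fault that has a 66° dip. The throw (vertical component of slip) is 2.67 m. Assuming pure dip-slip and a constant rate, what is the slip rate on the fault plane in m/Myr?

18000 m/Myr

dip-slip = throw / sin(dip) = 2.67 m / sin(66°) = 2.923 m
rate = 2.923 m / 162 years = 0.0180 m/yr = 18000 m/Myr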